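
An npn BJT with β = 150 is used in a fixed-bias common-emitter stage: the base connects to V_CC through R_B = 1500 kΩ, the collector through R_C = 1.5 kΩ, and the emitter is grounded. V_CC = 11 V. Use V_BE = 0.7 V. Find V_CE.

V_CE ≈ 9.5 V

Base loop: V_CC = I_B·R_B + V_BE, so I_B = (11 − 0.7)/1500 kΩ = 0.00687 mA.
In the active region I_C = β·I_B = 150 × 0.00687 = 1.03 mA.
Collector loop: V_CE = V_CC − I_C·R_C = 11 − 1.03×1.5 = 9.46 V.
Since V_CE = 9.46 V > V_CE(sat) ≈ 0.2 V, the transistor is in the active region as assumed.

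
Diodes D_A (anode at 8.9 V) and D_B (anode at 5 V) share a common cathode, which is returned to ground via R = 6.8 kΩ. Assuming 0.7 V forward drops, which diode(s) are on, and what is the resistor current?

Only D_A conducts; I_R ≈ 1.2 mA

Assume both conduct. Then node N would need to be at both 8.9−0.7 = 8.2 V and 5−0.7 = 4.3 V, which is impossible.
Assume only D_A conducts: V_N = 8.9 − 0.7 = 8.2 V, so I_R = 8.2/6.8 = 1.21 mA.
Check D_B: its anode-to-cathode voltage is 5 − 8.2 = -3.2 V < 0.7 V, so it is off. The assumption is consistent.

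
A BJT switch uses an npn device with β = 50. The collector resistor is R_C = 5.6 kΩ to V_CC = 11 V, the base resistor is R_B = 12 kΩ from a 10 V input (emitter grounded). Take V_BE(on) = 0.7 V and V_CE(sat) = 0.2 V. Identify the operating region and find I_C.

Assume active: I_B = (10 − 0.7)/12 = 0.775 mA, giving I_C = β·I_B = 38.8 mA.
But then V_CE = 11 − 38.8×5.6 = -206 V < V_CE(sat) = 0.2 V — impossible in the active region.
So the transistor is saturated. With V_CE = 0.2 V, I_C = (V_CC − 0.2)/R_C = 10.8/5.6 = 1.93 mA.
Check: β·I_B = 38.8 mA > I_C = 1.93 mA, confirming saturation.

saturation; I_C ≈ 1.9 mA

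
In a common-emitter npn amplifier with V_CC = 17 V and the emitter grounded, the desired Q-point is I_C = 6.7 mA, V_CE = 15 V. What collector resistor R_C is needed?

R_C ≈ 0.3 kΩ

Collector loop: V_CC = I_C·R_C + V_CE.
R_C = (V_CC − V_CE)/I_C = (17 − 15)/6.7 = 0.299 kΩ.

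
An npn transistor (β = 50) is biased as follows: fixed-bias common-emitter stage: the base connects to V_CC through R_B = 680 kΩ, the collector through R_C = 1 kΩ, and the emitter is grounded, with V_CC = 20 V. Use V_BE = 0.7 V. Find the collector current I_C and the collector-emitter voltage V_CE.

I_C ≈ 1.4 mA, V_CE ≈ 19 V

Base loop: V_CC = I_B·R_B + V_BE, so I_B = (20 − 0.7)/680 kΩ = 0.0284 mA.
In the active region I_C = β·I_B = 50 × 0.0284 = 1.42 mA.
Collector loop: V_CE = V_CC − I_C·R_C = 20 − 1.42×1 = 18.6 V.
Since V_CE = 18.6 V > V_CE(sat) ≈ 0.2 V, the transistor is in the active region as assumed.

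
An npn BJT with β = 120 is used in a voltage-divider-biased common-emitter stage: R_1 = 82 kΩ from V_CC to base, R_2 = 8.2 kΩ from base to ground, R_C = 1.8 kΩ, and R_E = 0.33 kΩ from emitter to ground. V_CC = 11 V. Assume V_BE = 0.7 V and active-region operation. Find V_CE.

V_CE ≈ 9.4 V

Thevenize the base divider: V_Th = V_CC·R_2/(R_1+R_2) = 11×8.2/90.2 = 1 V, R_Th = R_1‖R_2 = 7.45 kΩ.
Base-emitter loop: V_Th = I_B·R_Th + V_BE + (β+1)I_B·R_E, so I_B = (1 − 0.7) / (7.45 + 121×0.33) = 0.00633 mA.
I_C = β·I_B = 120×0.00633 = 0.76 mA, and I_E = (β+1)I_B = 0.766 mA.
V_CE = V_CC − I_C·R_C − I_E·R_E = 11 − 0.76×1.8 − 0.766×0.33 = 9.38 V.
V_CE = 9.38 V > 0.2 V confirms active-region operation.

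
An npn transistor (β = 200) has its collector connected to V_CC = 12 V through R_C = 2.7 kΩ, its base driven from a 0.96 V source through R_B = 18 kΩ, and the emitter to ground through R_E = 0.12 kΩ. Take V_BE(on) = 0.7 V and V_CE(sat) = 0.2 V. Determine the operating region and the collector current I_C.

Assume active. Base-emitter loop: I_B = (V_BB − V_BE)/(R_B + (β+1)R_E) = (0.96 − 0.7)/(18 + 201×0.12) = 0.00617 mA.
I_C = β·I_B = 200×0.00617 = 1.23 mA.
V_CE = V_CC − I_C·R_C − I_E·R_E = 12 − 1.23×2.7 − 1.24×0.12 = 8.52 V > V_CE(sat), so the active-region assumption holds.

active; I_C ≈ 1.2 mA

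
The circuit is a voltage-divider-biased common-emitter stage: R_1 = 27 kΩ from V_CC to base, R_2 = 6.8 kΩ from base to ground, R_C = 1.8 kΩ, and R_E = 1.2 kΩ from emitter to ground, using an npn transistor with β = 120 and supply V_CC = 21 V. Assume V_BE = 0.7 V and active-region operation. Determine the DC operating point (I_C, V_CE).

I_C ≈ 2.8 mA, V_CE ≈ 13 V

Thevenize the base divider: V_Th = V_CC·R_2/(R_1+R_2) = 21×6.8/33.8 = 4.22 V, R_Th = R_1‖R_2 = 5.43 kΩ.
Base-emitter loop: V_Th = I_B·R_Th + V_BE + (β+1)I_B·R_E, so I_B = (4.22 − 0.7) / (5.43 + 121×1.2) = 0.0234 mA.
I_C = β·I_B = 120×0.0234 = 2.81 mA, and I_E = (β+1)I_B = 2.83 mA.
V_CE = V_CC − I_C·R_C − I_E·R_E = 21 − 2.81×1.8 − 2.83×1.2 = 12.5 V.
V_CE = 12.5 V > 0.2 V confirms active-region operation.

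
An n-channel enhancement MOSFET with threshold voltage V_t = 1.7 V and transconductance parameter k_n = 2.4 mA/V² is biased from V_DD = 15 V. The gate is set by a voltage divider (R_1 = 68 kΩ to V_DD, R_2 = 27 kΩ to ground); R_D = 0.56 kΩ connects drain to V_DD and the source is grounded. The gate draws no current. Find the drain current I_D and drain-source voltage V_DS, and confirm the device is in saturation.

V_G = V_DD·R_2/(R_1+R_2) = 15×27/95 = 4.26 V. With the source grounded, V_GS = V_G = 4.26 V.
Assume saturation: I_D = (k_n/2)(V_GS − V_t)² = (2.4/2)×(4.26 − 1.7)² = 1.2×2.56² = 7.88 mA.
V_DS = V_DD − I_D·R_D = 15 − 7.88×0.56 = 10.6 V.
Saturation requires V_DS ≥ V_GS − V_t = 2.56 V; 10.6 ≥ 2.56 ✓.

I_D ≈ 7.9 mA, V_DS ≈ 11 V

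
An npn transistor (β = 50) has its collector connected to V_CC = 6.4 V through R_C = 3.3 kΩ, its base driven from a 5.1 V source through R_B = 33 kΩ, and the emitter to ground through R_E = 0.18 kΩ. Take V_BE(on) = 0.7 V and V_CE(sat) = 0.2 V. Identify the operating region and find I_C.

saturation; I_C ≈ 1.8 mA

Assume active: I_B = (5.1 − 0.7)/(33 + 51×0.18) = 0.104 mA, I_C = β·I_B = 5.22 mA.
Then V_CE = 6.4 − 5.22×3.3 − 5.32×0.18 = -11.8 V < 0.2 V — the active assumption fails.
Re-solve with V_CE = 0.2 V. KCL at the emitter: V_E/R_E = (V_BB−0.7−V_E)/R_B + (V_CC−0.2−V_E)/R_C, giving V_E = 0.342 V.
I_C = (V_CC − 0.2 − V_E)/R_C = (6.2 − 0.342)/3.3 = 1.78 mA.
Check: I_B = (4.4 − 0.342)/33 = 0.123 mA, and β·I_B = 6.15 mA > I_C, confirming saturation.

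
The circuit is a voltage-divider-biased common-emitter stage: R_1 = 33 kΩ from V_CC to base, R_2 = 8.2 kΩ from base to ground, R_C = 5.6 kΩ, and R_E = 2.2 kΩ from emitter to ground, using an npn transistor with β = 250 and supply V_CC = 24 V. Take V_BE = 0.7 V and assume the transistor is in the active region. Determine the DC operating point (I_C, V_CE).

Thevenize the base divider: V_Th = V_CC·R_2/(R_1+R_2) = 24×8.2/41.2 = 4.78 V, R_Th = R_1‖R_2 = 6.57 kΩ.
Base-emitter loop: V_Th = I_B·R_Th + V_BE + (β+1)I_B·R_E, so I_B = (4.78 − 0.7) / (6.57 + 251×2.2) = 0.0073 mA.
I_C = β·I_B = 250×0.0073 = 1.82 mA, and I_E = (β+1)I_B = 1.83 mA.
V_CE = V_CC − I_C·R_C − I_E·R_E = 24 − 1.82×5.6 − 1.83×2.2 = 9.76 V.
V_CE = 9.76 V > 0.2 V confirms active-region operation.

I_C ≈ 1.8 mA, V_CE ≈ 9.8 V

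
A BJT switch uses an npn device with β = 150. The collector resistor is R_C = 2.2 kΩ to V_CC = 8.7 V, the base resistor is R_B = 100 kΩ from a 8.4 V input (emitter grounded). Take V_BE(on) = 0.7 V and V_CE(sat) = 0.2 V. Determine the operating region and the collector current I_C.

saturation; I_C ≈ 3.9 mA

Assume active: I_B = (8.4 − 0.7)/100 = 0.077 mA, giving I_C = β·I_B = 11.6 mA.
But then V_CE = 8.7 − 11.6×2.2 = -16.7 V < V_CE(sat) = 0.2 V — impossible in the active region.
So the transistor is saturated. With V_CE = 0.2 V, I_C = (V_CC − 0.2)/R_C = 8.5/2.2 = 3.86 mA.
Check: β·I_B = 11.6 mA > I_C = 3.86 mA, confirming saturation.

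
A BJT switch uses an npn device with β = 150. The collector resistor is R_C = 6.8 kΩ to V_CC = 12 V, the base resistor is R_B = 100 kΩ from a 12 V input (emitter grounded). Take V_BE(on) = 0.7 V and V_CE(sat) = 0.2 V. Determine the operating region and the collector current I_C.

Assume active: I_B = (12 − 0.7)/100 = 0.113 mA, giving I_C = β·I_B = 16.9 mA.
But then V_CE = 12 − 16.9×6.8 = -103 V < V_CE(sat) = 0.2 V — impossible in the active region.
So the transistor is saturated. With V_CE = 0.2 V, I_C = (V_CC − 0.2)/R_C = 11.8/6.8 = 1.74 mA.
Check: β·I_B = 16.9 mA > I_C = 1.74 mA, confirming saturation.

saturation; I_C ≈ 1.7 mA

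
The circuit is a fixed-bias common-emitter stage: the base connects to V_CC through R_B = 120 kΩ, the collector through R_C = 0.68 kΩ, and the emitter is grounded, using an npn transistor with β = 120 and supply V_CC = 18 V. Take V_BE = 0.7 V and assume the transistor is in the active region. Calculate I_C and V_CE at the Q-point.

Base loop: V_CC = I_B·R_B + V_BE, so I_B = (18 − 0.7)/120 kΩ = 0.144 mA.
In the active region I_C = β·I_B = 120 × 0.144 = 17.3 mA.
Collector loop: V_CE = V_CC − I_C·R_C = 18 − 17.3×0.68 = 6.24 V.
Since V_CE = 6.24 V > V_CE(sat) ≈ 0.2 V, the transistor is in the active region as assumed.

I_C ≈ 17 mA, V_CE ≈ 6.2 V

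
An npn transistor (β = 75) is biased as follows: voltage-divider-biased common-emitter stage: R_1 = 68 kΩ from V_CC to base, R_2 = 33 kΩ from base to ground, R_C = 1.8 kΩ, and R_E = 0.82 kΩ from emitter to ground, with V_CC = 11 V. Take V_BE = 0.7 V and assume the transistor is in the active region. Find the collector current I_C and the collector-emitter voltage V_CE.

Thevenize the base divider: V_Th = V_CC·R_2/(R_1+R_2) = 11×33/101 = 3.59 V, R_Th = R_1‖R_2 = 22.2 kΩ.
Base-emitter loop: V_Th = I_B·R_Th + V_BE + (β+1)I_B·R_E, so I_B = (3.59 − 0.7) / (22.2 + 76×0.82) = 0.0342 mA.
I_C = β·I_B = 75×0.0342 = 2.57 mA, and I_E = (β+1)I_B = 2.6 mA.
V_CE = V_CC − I_C·R_C − I_E·R_E = 11 − 2.57×1.8 − 2.6×0.82 = 4.24 V.
V_CE = 4.24 V > 0.2 V confirms active-region operation.

I_C ≈ 2.6 mA, V_CE ≈ 4.2 V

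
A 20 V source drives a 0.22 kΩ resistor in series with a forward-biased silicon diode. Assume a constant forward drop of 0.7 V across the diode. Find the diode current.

I ≈ 88 mA

KVL around the loop: 20 = V_D + I·R = 0.7 + I × 0.22 kΩ.
So I = (20 − 0.7) / 0.22 kΩ = 19.3 / 0.22 = 87.7 mA.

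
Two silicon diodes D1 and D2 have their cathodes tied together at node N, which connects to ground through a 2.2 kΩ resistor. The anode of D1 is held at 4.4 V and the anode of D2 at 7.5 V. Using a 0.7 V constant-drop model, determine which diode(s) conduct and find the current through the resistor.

Assume both conduct. Then node N would need to be at both 4.4−0.7 = 3.7 V and 7.5−0.7 = 6.8 V, which is impossible.
Assume only D2 conducts: V_N = 7.5 − 0.7 = 6.8 V, so I_R = 6.8/2.2 = 3.09 mA.
Check D1: its anode-to-cathode voltage is 4.4 − 6.8 = -2.4 V < 0.7 V, so it is off. The assumption is consistent.

Only D2 conducts; I_R ≈ 3.1 mA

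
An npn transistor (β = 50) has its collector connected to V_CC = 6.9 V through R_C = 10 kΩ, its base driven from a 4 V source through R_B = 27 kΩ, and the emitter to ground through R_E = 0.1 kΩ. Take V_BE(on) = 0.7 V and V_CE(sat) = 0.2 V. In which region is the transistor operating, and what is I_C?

Assume active: I_B = (4 − 0.7)/(27 + 51×0.1) = 0.103 mA, I_C = β·I_B = 5.14 mA.
Then V_CE = 6.9 − 5.14×10 − 5.24×0.1 = -45 V < 0.2 V — the active assumption fails.
Re-solve with V_CE = 0.2 V. KCL at the emitter: V_E/R_E = (V_BB−0.7−V_E)/R_B + (V_CC−0.2−V_E)/R_C, giving V_E = 0.0782 V.
I_C = (V_CC − 0.2 − V_E)/R_C = (6.7 − 0.0782)/10 = 0.662 mA.
Check: I_B = (3.3 − 0.0782)/27 = 0.119 mA, and β·I_B = 5.97 mA > I_C, confirming saturation.

saturation; I_C ≈ 0.66 mA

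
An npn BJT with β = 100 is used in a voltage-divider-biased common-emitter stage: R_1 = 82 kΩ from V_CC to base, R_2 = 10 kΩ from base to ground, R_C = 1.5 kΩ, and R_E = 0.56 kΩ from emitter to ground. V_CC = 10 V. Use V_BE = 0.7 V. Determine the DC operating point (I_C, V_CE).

Thevenize the base divider: V_Th = V_CC·R_2/(R_1+R_2) = 10×10/92 = 1.09 V, R_Th = R_1‖R_2 = 8.91 kΩ.
Base-emitter loop: V_Th = I_B·R_Th + V_BE + (β+1)I_B·R_E, so I_B = (1.09 − 0.7) / (8.91 + 101×0.56) = 0.00591 mA.
I_C = β·I_B = 100×0.00591 = 0.591 mA, and I_E = (β+1)I_B = 0.597 mA.
V_CE = V_CC − I_C·R_C − I_E·R_E = 10 − 0.591×1.5 − 0.597×0.56 = 8.78 V.
V_CE = 8.78 V > 0.2 V confirms active-region operation.

I_C ≈ 0.59 mA, V_CE ≈ 8.8 V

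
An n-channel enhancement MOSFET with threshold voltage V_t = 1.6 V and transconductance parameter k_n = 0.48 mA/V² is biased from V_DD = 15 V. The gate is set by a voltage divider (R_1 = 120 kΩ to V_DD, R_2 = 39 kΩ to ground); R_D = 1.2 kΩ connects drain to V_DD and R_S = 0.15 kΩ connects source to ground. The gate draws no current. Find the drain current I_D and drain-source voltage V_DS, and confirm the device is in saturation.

V_G = V_DD·R_2/(R_1+R_2) = 15×39/159 = 3.68 V.
Assume saturation: I_D = (k_n/2)(V_GS − V_t)² with V_GS = V_G − I_D·R_S = 3.68 − 0.15·I_D.
Substituting gives 0.0054·I_D² − 1.15·I_D + 1.04 = 0, with roots I_D = 0.906 or 212 mA.
The root I_D = 212 mA gives V_GS = -28.1 V ≤ V_t, so take I_D = 0.906 mA.
Then V_GS = 3.54 V and V_DS = V_DD − I_D(R_D+R_S) = 15 − 0.906×1.35 = 13.8 V.
Saturation requires V_DS ≥ V_GS − V_t = 1.94 V; 13.8 ≥ 1.94 ✓.

I_D ≈ 0.91 mA, V_DS ≈ 14 V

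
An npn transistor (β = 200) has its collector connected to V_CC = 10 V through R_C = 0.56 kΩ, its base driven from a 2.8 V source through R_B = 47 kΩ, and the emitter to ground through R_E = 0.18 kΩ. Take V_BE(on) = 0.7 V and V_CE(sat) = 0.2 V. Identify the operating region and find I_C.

Assume active. Base-emitter loop: I_B = (V_BB − V_BE)/(R_B + (β+1)R_E) = (2.8 − 0.7)/(47 + 201×0.18) = 0.0252 mA.
I_C = β·I_B = 200×0.0252 = 5.05 mA.
V_CE = V_CC − I_C·R_C − I_E·R_E = 10 − 5.05×0.56 − 5.07×0.18 = 6.26 V > V_CE(sat), so the active-region assumption holds.

active; I_C ≈ 5 mA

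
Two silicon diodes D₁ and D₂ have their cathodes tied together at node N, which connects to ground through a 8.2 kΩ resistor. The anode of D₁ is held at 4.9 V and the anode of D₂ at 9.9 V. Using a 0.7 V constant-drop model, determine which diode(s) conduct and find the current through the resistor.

Assume both conduct. Then node N would need to be at both 4.9−0.7 = 4.2 V and 9.9−0.7 = 9.2 V, which is impossible.
Assume only D₂ conducts: V_N = 9.9 − 0.7 = 9.2 V, so I_R = 9.2/8.2 = 1.12 mA.
Check D₁: its anode-to-cathode voltage is 4.9 − 9.2 = -4.3 V < 0.7 V, so it is off. The assumption is consistent.

Only D₂ conducts; I_R ≈ 1.1 mA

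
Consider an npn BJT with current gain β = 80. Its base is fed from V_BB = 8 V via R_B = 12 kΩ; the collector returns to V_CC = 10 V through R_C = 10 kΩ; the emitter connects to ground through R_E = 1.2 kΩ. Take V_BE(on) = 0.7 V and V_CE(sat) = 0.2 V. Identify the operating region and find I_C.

saturation; I_C ≈ 0.82 mA

Assume active: I_B = (8 − 0.7)/(12 + 81×1.2) = 0.0668 mA, I_C = β·I_B = 5.35 mA.
Then V_CE = 10 − 5.35×10 − 5.41×1.2 = -50 V < 0.2 V — the active assumption fails.
Re-solve with V_CE = 0.2 V. KCL at the emitter: V_E/R_E = (V_BB−0.7−V_E)/R_B + (V_CC−0.2−V_E)/R_C, giving V_E = 1.56 V.
I_C = (V_CC − 0.2 − V_E)/R_C = (9.8 − 1.56)/10 = 0.824 mA.
Check: I_B = (7.3 − 1.56)/12 = 0.478 mA, and β·I_B = 38.3 mA > I_C, confirming saturation.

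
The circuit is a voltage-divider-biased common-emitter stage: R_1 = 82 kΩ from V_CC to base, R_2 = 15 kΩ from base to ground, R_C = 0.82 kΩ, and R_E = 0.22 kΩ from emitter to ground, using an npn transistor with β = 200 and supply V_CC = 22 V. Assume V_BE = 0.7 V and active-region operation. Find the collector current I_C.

I_C ≈ 9.5 mA

Thevenize the base divider: V_Th = V_CC·R_2/(R_1+R_2) = 22×15/97 = 3.4 V, R_Th = R_1‖R_2 = 12.7 kΩ.
Base-emitter loop: V_Th = I_B·R_Th + V_BE + (β+1)I_B·R_E, so I_B = (3.4 − 0.7) / (12.7 + 201×0.22) = 0.0475 mA.
I_C = β·I_B = 200×0.0475 = 9.5 mA, and I_E = (β+1)I_B = 9.54 mA.
V_CE = V_CC − I_C·R_C − I_E·R_E = 22 − 9.5×0.82 − 9.54×0.22 = 12.1 V.
V_CE = 12.1 V > 0.2 V confirms active-region operation.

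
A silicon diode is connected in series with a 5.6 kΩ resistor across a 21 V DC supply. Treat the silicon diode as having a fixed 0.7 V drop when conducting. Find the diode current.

I ≈ 3.6 mA

KVL around the loop: 21 = V_D + I·R = 0.7 + I × 5.6 kΩ.
So I = (21 − 0.7) / 5.6 kΩ = 20.3 / 5.6 = 3.63 mA.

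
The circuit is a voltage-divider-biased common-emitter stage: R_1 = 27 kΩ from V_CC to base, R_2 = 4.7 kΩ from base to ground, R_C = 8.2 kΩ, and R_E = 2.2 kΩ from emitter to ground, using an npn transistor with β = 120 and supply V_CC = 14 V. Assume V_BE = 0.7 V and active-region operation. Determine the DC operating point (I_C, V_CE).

I_C ≈ 0.61 mA, V_CE ≈ 7.6 V

Thevenize the base divider: V_Th = V_CC·R_2/(R_1+R_2) = 14×4.7/31.7 = 2.08 V, R_Th = R_1‖R_2 = 4 kΩ.
Base-emitter loop: V_Th = I_B·R_Th + V_BE + (β+1)I_B·R_E, so I_B = (2.08 − 0.7) / (4 + 121×2.2) = 0.00509 mA.
I_C = β·I_B = 120×0.00509 = 0.611 mA, and I_E = (β+1)I_B = 0.616 mA.
V_CE = V_CC − I_C·R_C − I_E·R_E = 14 − 0.611×8.2 − 0.616×2.2 = 7.63 V.
V_CE = 7.63 V > 0.2 V confirms active-region operation.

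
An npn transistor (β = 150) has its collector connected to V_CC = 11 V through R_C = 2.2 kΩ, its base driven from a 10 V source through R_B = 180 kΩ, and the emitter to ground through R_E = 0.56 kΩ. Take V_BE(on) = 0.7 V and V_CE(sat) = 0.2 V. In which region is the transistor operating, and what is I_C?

saturation; I_C ≈ 3.9 mA

Assume active: I_B = (10 − 0.7)/(180 + 151×0.56) = 0.0352 mA, I_C = β·I_B = 5.27 mA.
Then V_CE = 11 − 5.27×2.2 − 5.31×0.56 = -3.57 V < 0.2 V — the active assumption fails.
Re-solve with V_CE = 0.2 V. KCL at the emitter: V_E/R_E = (V_BB−0.7−V_E)/R_B + (V_CC−0.2−V_E)/R_C, giving V_E = 2.21 V.
I_C = (V_CC − 0.2 − V_E)/R_C = (10.8 − 2.21)/2.2 = 3.91 mA.
Check: I_B = (9.3 − 2.21)/180 = 0.0394 mA, and β·I_B = 5.91 mA > I_C, confirming saturation.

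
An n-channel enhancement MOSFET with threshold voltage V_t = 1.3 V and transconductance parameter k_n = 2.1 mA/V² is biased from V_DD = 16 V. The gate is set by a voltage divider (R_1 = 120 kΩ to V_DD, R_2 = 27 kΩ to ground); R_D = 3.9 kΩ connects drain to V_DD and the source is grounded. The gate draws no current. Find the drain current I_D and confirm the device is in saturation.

V_G = V_DD·R_2/(R_1+R_2) = 16×27/147 = 2.94 V. With the source grounded, V_GS = V_G = 2.94 V.
Assume saturation: I_D = (k_n/2)(V_GS − V_t)² = (2.1/2)×(2.94 − 1.3)² = 1.05×1.64² = 2.82 mA.
V_DS = V_DD − I_D·R_D = 16 − 2.82×3.9 = 5 V.
Saturation requires V_DS ≥ V_GS − V_t = 1.64 V; 5 ≥ 1.64 ✓.

I_D ≈ 2.8 mA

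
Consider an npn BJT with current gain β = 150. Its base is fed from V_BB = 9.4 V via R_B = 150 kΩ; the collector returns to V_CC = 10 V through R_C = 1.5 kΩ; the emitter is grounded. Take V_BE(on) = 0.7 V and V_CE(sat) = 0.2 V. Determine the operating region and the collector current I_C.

Assume active: I_B = (9.4 − 0.7)/150 = 0.058 mA, giving I_C = β·I_B = 8.7 mA.
But then V_CE = 10 − 8.7×1.5 = -3.05 V < V_CE(sat) = 0.2 V — impossible in the active region.
So the transistor is saturated. With V_CE = 0.2 V, I_C = (V_CC − 0.2)/R_C = 9.8/1.5 = 6.53 mA.
Check: β·I_B = 8.7 mA > I_C = 6.53 mA, confirming saturation.

saturation; I_C ≈ 6.5 mA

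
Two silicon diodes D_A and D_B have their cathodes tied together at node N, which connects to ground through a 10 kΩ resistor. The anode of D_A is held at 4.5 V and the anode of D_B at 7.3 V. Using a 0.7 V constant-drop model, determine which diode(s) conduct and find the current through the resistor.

Only D_B conducts; I_R ≈ 0.66 mA

Assume both conduct. Then node N would need to be at both 4.5−0.7 = 3.8 V and 7.3−0.7 = 6.6 V, which is impossible.
Assume only D_B conducts: V_N = 7.3 − 0.7 = 6.6 V, so I_R = 6.6/10 = 0.66 mA.
Check D_A: its anode-to-cathode voltage is 4.5 − 6.6 = -2.1 V < 0.7 V, so it is off. The assumption is consistent.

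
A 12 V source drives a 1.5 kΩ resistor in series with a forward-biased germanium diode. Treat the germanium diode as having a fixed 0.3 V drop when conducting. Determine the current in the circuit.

KVL around the loop: 12 = V_D + I·R = 0.3 + I × 1.5 kΩ.
So I = (12 − 0.3) / 1.5 kΩ = 11.7 / 1.5 = 7.8 mA.

I ≈ 7.8 mA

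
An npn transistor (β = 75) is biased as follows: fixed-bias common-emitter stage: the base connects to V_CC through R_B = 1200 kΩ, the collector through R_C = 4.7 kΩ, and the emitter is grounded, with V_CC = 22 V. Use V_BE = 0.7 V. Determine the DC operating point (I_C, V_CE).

Base loop: V_CC = I_B·R_B + V_BE, so I_B = (22 − 0.7)/1200 kΩ = 0.0178 mA.
In the active region I_C = β·I_B = 75 × 0.0178 = 1.33 mA.
Collector loop: V_CE = V_CC − I_C·R_C = 22 − 1.33×4.7 = 15.7 V.
Since V_CE = 15.7 V > V_CE(sat) ≈ 0.2 V, the transistor is in the active region as assumed.

I_C ≈ 1.3 mA, V_CE ≈ 16 V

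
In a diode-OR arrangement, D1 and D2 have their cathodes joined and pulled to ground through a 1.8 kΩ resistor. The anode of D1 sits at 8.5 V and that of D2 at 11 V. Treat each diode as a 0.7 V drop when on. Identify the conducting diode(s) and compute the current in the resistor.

Only D2 conducts; I_R ≈ 5.7 mA

Assume both conduct. Then node N would need to be at both 8.5−0.7 = 7.8 V and 11−0.7 = 10.3 V, which is impossible.
Assume only D2 conducts: V_N = 11 − 0.7 = 10.3 V, so I_R = 10.3/1.8 = 5.72 mA.
Check D1: its anode-to-cathode voltage is 8.5 − 10.3 = -1.8 V < 0.7 V, so it is off. The assumption is consistent.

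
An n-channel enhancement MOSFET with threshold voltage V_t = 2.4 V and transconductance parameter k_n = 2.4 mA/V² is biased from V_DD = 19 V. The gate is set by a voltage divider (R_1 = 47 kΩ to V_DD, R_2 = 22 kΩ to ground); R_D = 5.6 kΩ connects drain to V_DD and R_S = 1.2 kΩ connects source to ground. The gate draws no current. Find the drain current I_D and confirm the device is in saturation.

V_G = V_DD·R_2/(R_1+R_2) = 19×22/69 = 6.06 V.
Assume saturation: I_D = (k_n/2)(V_GS − V_t)² with V_GS = V_G − I_D·R_S = 6.06 − 1.2·I_D.
Substituting gives 1.73·I_D² − 11.5·I_D + 16.1 = 0, with roots I_D = 1.98 or 4.7 mA.
The root I_D = 4.7 mA gives V_GS = 0.422 V ≤ V_t, so take I_D = 1.98 mA.
Then V_GS = 3.68 V and V_DS = V_DD − I_D(R_D+R_S) = 19 − 1.98×6.8 = 5.55 V.
Saturation requires V_DS ≥ V_GS − V_t = 1.28 V; 5.55 ≥ 1.28 ✓.

I_D ≈ 2 mA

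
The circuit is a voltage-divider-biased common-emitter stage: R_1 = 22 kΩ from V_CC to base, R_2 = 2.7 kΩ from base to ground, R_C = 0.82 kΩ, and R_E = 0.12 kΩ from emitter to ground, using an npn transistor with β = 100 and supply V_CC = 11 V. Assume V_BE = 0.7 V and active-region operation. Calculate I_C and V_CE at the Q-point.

Thevenize the base divider: V_Th = V_CC·R_2/(R_1+R_2) = 11×2.7/24.7 = 1.2 V, R_Th = R_1‖R_2 = 2.4 kΩ.
Base-emitter loop: V_Th = I_B·R_Th + V_BE + (β+1)I_B·R_E, so I_B = (1.2 − 0.7) / (2.4 + 101×0.12) = 0.0346 mA.
I_C = β·I_B = 100×0.0346 = 3.46 mA, and I_E = (β+1)I_B = 3.49 mA.
V_CE = V_CC − I_C·R_C − I_E·R_E = 11 − 3.46×0.82 − 3.49×0.12 = 7.74 V.
V_CE = 7.74 V > 0.2 V confirms active-region operation.

I_C ≈ 3.5 mA, V_CE ≈ 7.7 V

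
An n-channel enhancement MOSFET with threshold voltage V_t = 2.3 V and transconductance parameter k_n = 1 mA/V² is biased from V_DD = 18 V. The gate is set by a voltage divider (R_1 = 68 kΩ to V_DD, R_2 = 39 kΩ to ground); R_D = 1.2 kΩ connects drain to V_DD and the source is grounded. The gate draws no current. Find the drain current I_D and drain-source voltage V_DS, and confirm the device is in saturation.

V_G = V_DD·R_2/(R_1+R_2) = 18×39/107 = 6.56 V. With the source grounded, V_GS = V_G = 6.56 V.
Assume saturation: I_D = (k_n/2)(V_GS − V_t)² = (1/2)×(6.56 − 2.3)² = 0.5×4.26² = 9.08 mA.
V_DS = V_DD − I_D·R_D = 18 − 9.08×1.2 = 7.11 V.
Saturation requires V_DS ≥ V_GS − V_t = 4.26 V; 7.11 ≥ 4.26 ✓.

I_D ≈ 9.1 mA, V_DS ≈ 7.1 V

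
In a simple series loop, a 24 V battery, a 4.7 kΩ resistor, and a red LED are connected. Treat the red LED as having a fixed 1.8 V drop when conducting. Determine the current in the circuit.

I ≈ 4.7 mA

KVL around the loop: 24 = V_D + I·R = 1.8 + I × 4.7 kΩ.
So I = (24 − 1.8) / 4.7 kΩ = 22.2 / 4.7 = 4.72 mA.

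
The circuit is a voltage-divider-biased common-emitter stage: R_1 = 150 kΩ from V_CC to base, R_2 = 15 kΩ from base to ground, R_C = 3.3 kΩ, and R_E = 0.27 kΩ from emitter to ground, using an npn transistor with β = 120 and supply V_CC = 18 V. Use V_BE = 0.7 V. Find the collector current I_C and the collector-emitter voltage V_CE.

Thevenize the base divider: V_Th = V_CC·R_2/(R_1+R_2) = 18×15/165 = 1.64 V, R_Th = R_1‖R_2 = 13.6 kΩ.
Base-emitter loop: V_Th = I_B·R_Th + V_BE + (β+1)I_B·R_E, so I_B = (1.64 − 0.7) / (13.6 + 121×0.27) = 0.0202 mA.
I_C = β·I_B = 120×0.0202 = 2.43 mA, and I_E = (β+1)I_B = 2.45 mA.
V_CE = V_CC − I_C·R_C − I_E·R_E = 18 − 2.43×3.3 − 2.45×0.27 = 9.33 V.
V_CE = 9.33 V > 0.2 V confirms active-region operation.

I_C ≈ 2.4 mA, V_CE ≈ 9.3 V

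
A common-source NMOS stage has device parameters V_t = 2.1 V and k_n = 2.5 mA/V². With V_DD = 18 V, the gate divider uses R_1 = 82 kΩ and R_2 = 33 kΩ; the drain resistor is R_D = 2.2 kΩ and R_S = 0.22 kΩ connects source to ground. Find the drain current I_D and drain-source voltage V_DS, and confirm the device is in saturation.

I_D ≈ 4.9 mA, V_DS ≈ 6.1 V

V_G = V_DD·R_2/(R_1+R_2) = 18×33/115 = 5.17 V.
Assume saturation: I_D = (k_n/2)(V_GS − V_t)² with V_GS = V_G − I_D·R_S = 5.17 − 0.22·I_D.
Substituting gives 0.0605·I_D² − 2.69·I_D + 11.7 = 0, with roots I_D = 4.92 or 39.5 mA.
The root I_D = 39.5 mA gives V_GS = -3.52 V ≤ V_t, so take I_D = 4.92 mA.
Then V_GS = 4.08 V and V_DS = V_DD − I_D(R_D+R_S) = 18 − 4.92×2.42 = 6.1 V.
Saturation requires V_DS ≥ V_GS − V_t = 1.98 V; 6.1 ≥ 1.98 ✓.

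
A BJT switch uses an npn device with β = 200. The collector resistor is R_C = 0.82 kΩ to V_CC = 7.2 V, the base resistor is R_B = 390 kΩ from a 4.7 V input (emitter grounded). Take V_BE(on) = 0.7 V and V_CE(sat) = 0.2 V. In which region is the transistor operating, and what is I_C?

active; I_C ≈ 2.1 mA

Assume active. Base-emitter loop: I_B = (V_BB − V_BE)/R_B = (4.7 − 0.7)/390 = 0.0103 mA.
I_C = β·I_B = 200×0.0103 = 2.05 mA.
V_CE = V_CC − I_C·R_C = 7.2 − 2.05×0.82 = 5.52 V > V_CE(sat), so the active-region assumption holds.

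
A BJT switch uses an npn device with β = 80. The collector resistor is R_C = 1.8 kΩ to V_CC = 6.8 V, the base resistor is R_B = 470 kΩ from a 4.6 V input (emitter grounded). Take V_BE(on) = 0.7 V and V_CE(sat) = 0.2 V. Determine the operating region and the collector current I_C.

Assume active. Base-emitter loop: I_B = (V_BB − V_BE)/R_B = (4.6 − 0.7)/470 = 0.0083 mA.
I_C = β·I_B = 80×0.0083 = 0.664 mA.
V_CE = V_CC − I_C·R_C = 6.8 − 0.664×1.8 = 5.61 V > V_CE(sat), so the active-region assumption holds.

active; I_C ≈ 0.66 mA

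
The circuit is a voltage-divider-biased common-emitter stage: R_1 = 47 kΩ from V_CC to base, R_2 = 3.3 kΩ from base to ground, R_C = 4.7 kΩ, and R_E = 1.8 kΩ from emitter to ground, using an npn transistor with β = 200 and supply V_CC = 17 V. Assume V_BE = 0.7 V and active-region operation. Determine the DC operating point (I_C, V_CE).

Thevenize the base divider: V_Th = V_CC·R_2/(R_1+R_2) = 17×3.3/50.3 = 1.12 V, R_Th = R_1‖R_2 = 3.08 kΩ.
Base-emitter loop: V_Th = I_B·R_Th + V_BE + (β+1)I_B·R_E, so I_B = (1.12 − 0.7) / (3.08 + 201×1.8) = 0.00114 mA.
I_C = β·I_B = 200×0.00114 = 0.228 mA, and I_E = (β+1)I_B = 0.229 mA.
V_CE = V_CC − I_C·R_C − I_E·R_E = 17 − 0.228×4.7 − 0.229×1.8 = 15.5 V.
V_CE = 15.5 V > 0.2 V confirms active-region operation.

I_C ≈ 0.23 mA, V_CE ≈ 16 V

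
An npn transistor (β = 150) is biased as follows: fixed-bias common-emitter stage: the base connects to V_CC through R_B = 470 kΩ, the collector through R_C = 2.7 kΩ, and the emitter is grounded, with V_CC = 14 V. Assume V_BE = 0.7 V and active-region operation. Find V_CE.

V_CE ≈ 2.5 V

Base loop: V_CC = I_B·R_B + V_BE, so I_B = (14 − 0.7)/470 kΩ = 0.0283 mA.
In the active region I_C = β·I_B = 150 × 0.0283 = 4.24 mA.
Collector loop: V_CE = V_CC − I_C·R_C = 14 − 4.24×2.7 = 2.54 V.
Since V_CE = 2.54 V > V_CE(sat) ≈ 0.2 V, the transistor is in the active region as assumed.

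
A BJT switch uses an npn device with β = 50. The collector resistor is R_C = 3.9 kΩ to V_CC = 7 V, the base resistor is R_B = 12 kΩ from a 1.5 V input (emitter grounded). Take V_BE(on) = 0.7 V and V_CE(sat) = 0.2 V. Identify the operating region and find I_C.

Assume active: I_B = (1.5 − 0.7)/12 = 0.0667 mA, giving I_C = β·I_B = 3.33 mA.
But then V_CE = 7 − 3.33×3.9 = -6 V < V_CE(sat) = 0.2 V — impossible in the active region.
So the transistor is saturated. With V_CE = 0.2 V, I_C = (V_CC − 0.2)/R_C = 6.8/3.9 = 1.74 mA.
Check: β·I_B = 3.33 mA > I_C = 1.74 mA, confirming saturation.

saturation; I_C ≈ 1.7 mA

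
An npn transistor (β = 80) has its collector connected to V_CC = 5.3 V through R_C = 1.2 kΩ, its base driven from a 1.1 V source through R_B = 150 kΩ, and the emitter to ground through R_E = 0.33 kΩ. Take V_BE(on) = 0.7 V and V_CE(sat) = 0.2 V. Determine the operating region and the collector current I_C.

active; I_C ≈ 0.18 mA

Assume active. Base-emitter loop: I_B = (V_BB − V_BE)/(R_B + (β+1)R_E) = (1.1 − 0.7)/(150 + 81×0.33) = 0.00226 mA.
I_C = β·I_B = 80×0.00226 = 0.181 mA.
V_CE = V_CC − I_C·R_C − I_E·R_E = 5.3 − 0.181×1.2 − 0.183×0.33 = 5.02 V > V_CE(sat), so the active-region assumption holds.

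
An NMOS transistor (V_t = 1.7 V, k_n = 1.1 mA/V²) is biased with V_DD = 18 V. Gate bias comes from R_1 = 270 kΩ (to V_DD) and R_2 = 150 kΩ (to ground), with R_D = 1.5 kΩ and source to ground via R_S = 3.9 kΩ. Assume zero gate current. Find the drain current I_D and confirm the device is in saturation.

V_G = V_DD·R_2/(R_1+R_2) = 18×150/420 = 6.43 V.
Assume saturation: I_D = (k_n/2)(V_GS − V_t)² with V_GS = V_G − I_D·R_S = 6.43 − 3.9·I_D.
Substituting gives 8.37·I_D² − 21.3·I_D + 12.3 = 0, with roots I_D = 0.887 or 1.66 mA.
The root I_D = 1.66 mA gives V_GS = -0.036 V ≤ V_t, so take I_D = 0.887 mA.
Then V_GS = 2.97 V and V_DS = V_DD − I_D(R_D+R_S) = 18 − 0.887×5.4 = 13.2 V.
Saturation requires V_DS ≥ V_GS − V_t = 1.27 V; 13.2 ≥ 1.27 ✓.

I_D ≈ 0.89 mA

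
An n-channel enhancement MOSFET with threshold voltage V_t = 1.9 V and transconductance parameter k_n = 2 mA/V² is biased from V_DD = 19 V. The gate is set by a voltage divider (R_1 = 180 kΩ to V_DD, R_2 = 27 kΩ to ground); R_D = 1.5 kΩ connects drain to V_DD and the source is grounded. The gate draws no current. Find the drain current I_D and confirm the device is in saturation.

V_G = V_DD·R_2/(R_1+R_2) = 19×27/207 = 2.48 V. With the source grounded, V_GS = V_G = 2.48 V.
Assume saturation: I_D = (k_n/2)(V_GS − V_t)² = (2/2)×(2.48 − 1.9)² = 1×0.578² = 0.334 mA.
V_DS = V_DD − I_D·R_D = 19 − 0.334×1.5 = 18.5 V.
Saturation requires V_DS ≥ V_GS − V_t = 0.578 V; 18.5 ≥ 0.578 ✓.

I_D ≈ 0.33 mA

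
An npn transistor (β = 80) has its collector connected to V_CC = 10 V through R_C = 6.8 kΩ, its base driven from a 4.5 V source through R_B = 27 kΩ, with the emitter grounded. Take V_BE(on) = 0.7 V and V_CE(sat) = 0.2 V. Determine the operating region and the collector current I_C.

saturation; I_C ≈ 1.4 mA

Assume active: I_B = (4.5 − 0.7)/27 = 0.141 mA, giving I_C = β·I_B = 11.3 mA.
But then V_CE = 10 − 11.3×6.8 = -66.6 V < V_CE(sat) = 0.2 V — impossible in the active region.
So the transistor is saturated. With V_CE = 0.2 V, I_C = (V_CC − 0.2)/R_C = 9.8/6.8 = 1.44 mA.
Check: β·I_B = 11.3 mA > I_C = 1.44 mA, confirming saturation.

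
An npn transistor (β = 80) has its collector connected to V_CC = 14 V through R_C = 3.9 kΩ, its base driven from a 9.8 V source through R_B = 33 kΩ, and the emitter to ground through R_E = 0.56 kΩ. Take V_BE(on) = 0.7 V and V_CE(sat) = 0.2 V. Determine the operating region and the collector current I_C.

saturation; I_C ≈ 3.1 mA

Assume active: I_B = (9.8 − 0.7)/(33 + 81×0.56) = 0.116 mA, I_C = β·I_B = 9.29 mA.
Then V_CE = 14 − 9.29×3.9 − 9.41×0.56 = -27.5 V < 0.2 V — the active assumption fails.
Re-solve with V_CE = 0.2 V. KCL at the emitter: V_E/R_E = (V_BB−0.7−V_E)/R_B + (V_CC−0.2−V_E)/R_C, giving V_E = 1.84 V.
I_C = (V_CC − 0.2 − V_E)/R_C = (13.8 − 1.84)/3.9 = 3.07 mA.
Check: I_B = (9.1 − 1.84)/33 = 0.22 mA, and β·I_B = 17.6 mA > I_C, confirming saturation.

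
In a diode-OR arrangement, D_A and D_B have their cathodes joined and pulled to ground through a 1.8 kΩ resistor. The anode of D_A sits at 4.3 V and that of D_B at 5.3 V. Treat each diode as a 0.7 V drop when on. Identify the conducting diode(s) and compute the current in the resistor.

Only D_B conducts; I_R ≈ 2.6 mA

Assume both conduct. Then node N would need to be at both 4.3−0.7 = 3.6 V and 5.3−0.7 = 4.6 V, which is impossible.
Assume only D_B conducts: V_N = 5.3 − 0.7 = 4.6 V, so I_R = 4.6/1.8 = 2.56 mA.
Check D_A: its anode-to-cathode voltage is 4.3 − 4.6 = -0.3 V < 0.7 V, so it is off. The assumption is consistent.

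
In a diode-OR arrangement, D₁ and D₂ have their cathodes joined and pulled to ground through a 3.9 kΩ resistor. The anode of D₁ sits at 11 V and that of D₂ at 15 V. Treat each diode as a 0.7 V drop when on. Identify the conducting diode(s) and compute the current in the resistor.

Only D₂ conducts; I_R ≈ 3.7 mA

Assume both conduct. Then node N would need to be at both 11−0.7 = 10.3 V and 15−0.7 = 14.3 V, which is impossible.
Assume only D₂ conducts: V_N = 15 − 0.7 = 14.3 V, so I_R = 14.3/3.9 = 3.67 mA.
Check D₁: its anode-to-cathode voltage is 11 − 14.3 = -3.3 V < 0.7 V, so it is off. The assumption is consistent.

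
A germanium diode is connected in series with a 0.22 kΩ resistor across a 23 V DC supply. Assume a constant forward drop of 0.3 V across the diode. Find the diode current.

KVL around the loop: 23 = V_D + I·R = 0.3 + I × 0.22 kΩ.
So I = (23 − 0.3) / 0.22 kΩ = 22.7 / 0.22 = 103 mA.

I ≈ 100 mA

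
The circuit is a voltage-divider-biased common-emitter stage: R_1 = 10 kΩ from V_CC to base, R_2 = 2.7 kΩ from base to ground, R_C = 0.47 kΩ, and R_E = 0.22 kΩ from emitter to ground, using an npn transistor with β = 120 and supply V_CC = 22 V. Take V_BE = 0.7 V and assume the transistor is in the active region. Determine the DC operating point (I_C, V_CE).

Thevenize the base divider: V_Th = V_CC·R_2/(R_1+R_2) = 22×2.7/12.7 = 4.68 V, R_Th = R_1‖R_2 = 2.13 kΩ.
Base-emitter loop: V_Th = I_B·R_Th + V_BE + (β+1)I_B·R_E, so I_B = (4.68 − 0.7) / (2.13 + 121×0.22) = 0.138 mA.
I_C = β·I_B = 120×0.138 = 16.6 mA, and I_E = (β+1)I_B = 16.7 mA.
V_CE = V_CC − I_C·R_C − I_E·R_E = 22 − 16.6×0.47 − 16.7×0.22 = 10.5 V.
V_CE = 10.5 V > 0.2 V confirms active-region operation.

I_C ≈ 17 mA, V_CE ≈ 11 V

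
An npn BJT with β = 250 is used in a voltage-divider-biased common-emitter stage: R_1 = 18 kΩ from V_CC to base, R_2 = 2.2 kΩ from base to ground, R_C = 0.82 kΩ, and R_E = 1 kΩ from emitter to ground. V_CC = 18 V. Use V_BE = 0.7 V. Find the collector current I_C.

Thevenize the base divider: V_Th = V_CC·R_2/(R_1+R_2) = 18×2.2/20.2 = 1.96 V, R_Th = R_1‖R_2 = 1.96 kΩ.
Base-emitter loop: V_Th = I_B·R_Th + V_BE + (β+1)I_B·R_E, so I_B = (1.96 − 0.7) / (1.96 + 251×1) = 0.00498 mA.
I_C = β·I_B = 250×0.00498 = 1.25 mA, and I_E = (β+1)I_B = 1.25 mA.
V_CE = V_CC − I_C·R_C − I_E·R_E = 18 − 1.25×0.82 − 1.25×1 = 15.7 V.
V_CE = 15.7 V > 0.2 V confirms active-region operation.

I_C ≈ 1.2 mA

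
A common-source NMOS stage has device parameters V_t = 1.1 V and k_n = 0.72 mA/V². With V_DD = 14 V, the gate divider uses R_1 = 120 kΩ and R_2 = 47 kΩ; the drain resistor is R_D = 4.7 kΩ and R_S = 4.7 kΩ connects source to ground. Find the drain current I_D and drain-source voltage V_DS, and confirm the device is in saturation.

I_D ≈ 0.38 mA, V_DS ≈ 10 V

V_G = V_DD·R_2/(R_1+R_2) = 14×47/167 = 3.94 V.
Assume saturation: I_D = (k_n/2)(V_GS − V_t)² with V_GS = V_G − I_D·R_S = 3.94 − 4.7·I_D.
Substituting gives 7.95·I_D² − 10.6·I_D + 2.9 = 0, with roots I_D = 0.384 or 0.95 mA.
The root I_D = 0.95 mA gives V_GS = -0.524 V ≤ V_t, so take I_D = 0.384 mA.
Then V_GS = 2.13 V and V_DS = V_DD − I_D(R_D+R_S) = 14 − 0.384×9.4 = 10.4 V.
Saturation requires V_DS ≥ V_GS − V_t = 1.03 V; 10.4 ≥ 1.03 ✓.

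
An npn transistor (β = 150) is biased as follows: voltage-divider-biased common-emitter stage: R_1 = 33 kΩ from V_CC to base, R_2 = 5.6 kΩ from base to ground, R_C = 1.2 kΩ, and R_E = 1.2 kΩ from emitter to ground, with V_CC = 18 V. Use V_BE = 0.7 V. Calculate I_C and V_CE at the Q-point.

I_C ≈ 1.5 mA, V_CE ≈ 14 V

Thevenize the base divider: V_Th = V_CC·R_2/(R_1+R_2) = 18×5.6/38.6 = 2.61 V, R_Th = R_1‖R_2 = 4.79 kΩ.
Base-emitter loop: V_Th = I_B·R_Th + V_BE + (β+1)I_B·R_E, so I_B = (2.61 − 0.7) / (4.79 + 151×1.2) = 0.0103 mA.
I_C = β·I_B = 150×0.0103 = 1.54 mA, and I_E = (β+1)I_B = 1.55 mA.
V_CE = V_CC − I_C·R_C − I_E·R_E = 18 − 1.54×1.2 − 1.55×1.2 = 14.3 V.
V_CE = 14.3 V > 0.2 V confirms active-region operation.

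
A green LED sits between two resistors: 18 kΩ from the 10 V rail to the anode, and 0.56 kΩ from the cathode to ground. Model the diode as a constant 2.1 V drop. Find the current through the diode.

The two resistors are in series with the diode, so KVL gives 10 = I·18 + 2.1 + I·0.56.
I = (10 − 2.1) / (18 + 0.56) kΩ = 7.9 / 18.6 = 0.426 mA.

I ≈ 0.43 mA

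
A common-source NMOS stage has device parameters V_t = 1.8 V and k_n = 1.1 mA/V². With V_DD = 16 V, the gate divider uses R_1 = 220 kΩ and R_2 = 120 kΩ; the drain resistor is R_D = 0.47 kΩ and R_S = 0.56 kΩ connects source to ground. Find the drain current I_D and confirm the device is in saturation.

I_D ≈ 2.8 mA

V_G = V_DD·R_2/(R_1+R_2) = 16×120/340 = 5.65 V.
Assume saturation: I_D = (k_n/2)(V_GS − V_t)² with V_GS = V_G − I_D·R_S = 5.65 − 0.56·I_D.
Substituting gives 0.172·I_D² − 3.37·I_D + 8.14 = 0, with roots I_D = 2.82 or 16.7 mA.
The root I_D = 16.7 mA gives V_GS = -3.71 V ≤ V_t, so take I_D = 2.82 mA.
Then V_GS = 4.07 V and V_DS = V_DD − I_D(R_D+R_S) = 16 − 2.82×1.03 = 13.1 V.
Saturation requires V_DS ≥ V_GS − V_t = 2.27 V; 13.1 ≥ 2.27 ✓.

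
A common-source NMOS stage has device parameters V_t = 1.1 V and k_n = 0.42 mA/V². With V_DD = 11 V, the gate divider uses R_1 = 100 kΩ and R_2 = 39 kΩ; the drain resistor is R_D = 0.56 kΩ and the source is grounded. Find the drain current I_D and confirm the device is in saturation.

I_D ≈ 0.83 mA

V_G = V_DD·R_2/(R_1+R_2) = 11×39/139 = 3.09 V. With the source grounded, V_GS = V_G = 3.09 V.
Assume saturation: I_D = (k_n/2)(V_GS − V_t)² = (0.42/2)×(3.09 − 1.1)² = 0.21×1.99² = 0.829 mA.
V_DS = V_DD − I_D·R_D = 11 − 0.829×0.56 = 10.5 V.
Saturation requires V_DS ≥ V_GS − V_t = 1.99 V; 10.5 ≥ 1.99 ✓.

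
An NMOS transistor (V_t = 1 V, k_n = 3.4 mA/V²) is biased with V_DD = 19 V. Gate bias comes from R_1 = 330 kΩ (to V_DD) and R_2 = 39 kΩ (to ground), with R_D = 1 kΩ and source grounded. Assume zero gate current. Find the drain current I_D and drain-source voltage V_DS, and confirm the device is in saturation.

I_D ≈ 1.7 mA, V_DS ≈ 17 V

V_G = V_DD·R_2/(R_1+R_2) = 19×39/369 = 2.01 V. With the source grounded, V_GS = V_G = 2.01 V.
Assume saturation: I_D = (k_n/2)(V_GS − V_t)² = (3.4/2)×(2.01 − 1)² = 1.7×1.01² = 1.73 mA.
V_DS = V_DD − I_D·R_D = 19 − 1.73×1 = 17.3 V.
Saturation requires V_DS ≥ V_GS − V_t = 1.01 V; 17.3 ≥ 1.01 ✓.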